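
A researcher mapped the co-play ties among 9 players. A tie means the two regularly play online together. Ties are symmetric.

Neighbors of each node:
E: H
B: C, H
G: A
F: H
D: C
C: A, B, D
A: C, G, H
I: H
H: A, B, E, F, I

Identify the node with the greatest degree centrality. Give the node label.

Degrees — A:3, B:2, C:3, D:1, E:1, F:1, G:1, H:5, I:1.
The maximum is 5, attained only by H.

H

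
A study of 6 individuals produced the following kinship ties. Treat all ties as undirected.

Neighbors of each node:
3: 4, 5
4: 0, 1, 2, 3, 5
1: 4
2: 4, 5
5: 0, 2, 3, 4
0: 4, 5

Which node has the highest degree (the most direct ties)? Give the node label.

4

Degrees — 0:2, 1:1, 2:2, 3:2, 4:5, 5:4.
The maximum is 5, attained only by 4.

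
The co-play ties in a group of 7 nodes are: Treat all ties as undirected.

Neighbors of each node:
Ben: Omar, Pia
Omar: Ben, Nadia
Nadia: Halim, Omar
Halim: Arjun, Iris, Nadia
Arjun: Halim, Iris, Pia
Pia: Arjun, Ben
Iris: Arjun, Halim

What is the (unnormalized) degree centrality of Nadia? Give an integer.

Nadia is directly tied to Halim and Omar. That is 2 neighbors, so the degree of Nadia is 2.

2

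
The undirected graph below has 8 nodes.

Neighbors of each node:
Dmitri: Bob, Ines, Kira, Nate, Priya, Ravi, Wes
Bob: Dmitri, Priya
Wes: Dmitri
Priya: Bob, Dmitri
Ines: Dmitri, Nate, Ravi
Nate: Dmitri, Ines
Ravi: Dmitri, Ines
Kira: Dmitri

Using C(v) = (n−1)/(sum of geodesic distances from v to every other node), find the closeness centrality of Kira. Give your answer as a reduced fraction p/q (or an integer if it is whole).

Distances from Kira: Bob:2, Dmitri:1, Ines:2, Nate:2, Priya:2, Ravi:2, Wes:2. Sum = 13.
n = 8, so closeness = 7/13.

7/13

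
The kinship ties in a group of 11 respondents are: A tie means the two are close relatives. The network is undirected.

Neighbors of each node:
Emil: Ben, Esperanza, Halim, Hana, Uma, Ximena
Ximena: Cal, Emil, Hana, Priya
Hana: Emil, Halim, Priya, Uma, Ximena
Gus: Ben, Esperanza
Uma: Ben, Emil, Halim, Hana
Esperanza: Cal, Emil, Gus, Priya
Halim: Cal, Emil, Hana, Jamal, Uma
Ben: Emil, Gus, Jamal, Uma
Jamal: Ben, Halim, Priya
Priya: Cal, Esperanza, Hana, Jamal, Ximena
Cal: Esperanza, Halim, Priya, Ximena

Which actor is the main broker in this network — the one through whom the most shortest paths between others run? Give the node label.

Unnormalized betweenness of each node: Ben:97/20, Cal:39/20, Emil:513/70, Esperanza:2143/420, Gus:9/14, Halim:86/21, Hana:5/2, Jamal:226/105, Priya:101/21, Uma:599/420, Ximena:8/7.
Emil has the largest value, 513/70, making it the main broker — the node through which the most shortest paths run.

Emil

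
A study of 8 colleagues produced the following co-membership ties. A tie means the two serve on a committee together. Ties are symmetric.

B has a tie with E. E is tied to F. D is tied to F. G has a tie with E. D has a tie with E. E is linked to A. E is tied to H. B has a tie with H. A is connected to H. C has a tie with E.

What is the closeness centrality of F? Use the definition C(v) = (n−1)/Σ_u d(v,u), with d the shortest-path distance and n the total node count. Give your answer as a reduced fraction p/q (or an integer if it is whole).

7/12

Distances from F: A:2, B:2, C:2, D:1, E:1, G:2, H:2. Sum = 12.
n = 8, so closeness = 7/12.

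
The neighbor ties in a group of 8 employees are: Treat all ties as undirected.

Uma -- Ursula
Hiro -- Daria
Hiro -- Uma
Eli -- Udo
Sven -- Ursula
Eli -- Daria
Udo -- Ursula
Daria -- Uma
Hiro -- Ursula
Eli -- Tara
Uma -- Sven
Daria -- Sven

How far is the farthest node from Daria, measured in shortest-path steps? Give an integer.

Distances from Daria: Eli:1, Hiro:1, Sven:1, Tara:2, Udo:2, Uma:1, Ursula:2.
The largest is 2 (to Tara, Udo, and Ursula), so the eccentricity of Daria is 2.

2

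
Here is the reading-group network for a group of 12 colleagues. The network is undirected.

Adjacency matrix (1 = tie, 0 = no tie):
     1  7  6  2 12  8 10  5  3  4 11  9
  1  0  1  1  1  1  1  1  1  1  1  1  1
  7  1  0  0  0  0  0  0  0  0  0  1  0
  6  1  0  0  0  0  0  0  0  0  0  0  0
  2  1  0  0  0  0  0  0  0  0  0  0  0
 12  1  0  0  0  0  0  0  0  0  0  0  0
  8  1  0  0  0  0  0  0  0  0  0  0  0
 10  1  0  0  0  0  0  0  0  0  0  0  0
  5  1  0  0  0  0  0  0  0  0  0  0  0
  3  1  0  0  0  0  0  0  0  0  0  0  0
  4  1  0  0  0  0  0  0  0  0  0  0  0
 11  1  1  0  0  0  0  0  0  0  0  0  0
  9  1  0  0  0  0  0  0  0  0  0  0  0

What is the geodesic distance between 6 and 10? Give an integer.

One shortest route is 6 – 1 – 10, which uses 2 edges, and 6 and 10 are not directly tied, so nothing shorter exists. So d(6,10) = 2.

2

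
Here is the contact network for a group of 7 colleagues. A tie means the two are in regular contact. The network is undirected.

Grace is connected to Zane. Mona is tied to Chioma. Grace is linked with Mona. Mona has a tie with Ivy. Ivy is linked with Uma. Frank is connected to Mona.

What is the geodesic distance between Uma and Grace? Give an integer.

3

One shortest route is Uma – Ivy – Mona – Grace, which uses 3 edges, and at distance 2 from Uma we only reach {Mona}, which does not include Grace. So d(Uma,Grace) = 3.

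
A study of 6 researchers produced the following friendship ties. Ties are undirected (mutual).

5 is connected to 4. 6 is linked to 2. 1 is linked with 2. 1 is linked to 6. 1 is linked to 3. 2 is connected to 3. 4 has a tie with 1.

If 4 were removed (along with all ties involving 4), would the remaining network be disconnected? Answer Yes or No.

Yes

Removing 4 leaves {1, 2, 3, and 6} with no path to {5}, so the network splits into 2 components. 4 is a cut vertex.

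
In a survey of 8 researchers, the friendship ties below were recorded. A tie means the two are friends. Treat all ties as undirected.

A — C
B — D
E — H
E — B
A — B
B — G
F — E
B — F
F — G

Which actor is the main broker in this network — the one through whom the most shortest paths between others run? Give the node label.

Unnormalized betweenness of each node: A:6, B:15, C:0, D:0, E:6, F:1, G:0, H:0.
B has the largest value, 15, making it the main broker — the node through which the most shortest paths run.

B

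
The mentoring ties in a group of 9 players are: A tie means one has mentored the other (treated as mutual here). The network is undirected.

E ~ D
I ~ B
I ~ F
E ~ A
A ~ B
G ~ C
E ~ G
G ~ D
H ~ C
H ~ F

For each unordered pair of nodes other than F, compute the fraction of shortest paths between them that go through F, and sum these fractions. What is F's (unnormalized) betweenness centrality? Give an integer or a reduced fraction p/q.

Pairs whose geodesics pass through F — C–I: 1; C–B: 1/2; H–I: 1; H–B: 1; H–A: 1/2; I–G: 1/2.
All other pairs contribute 0.
Summing the contributions gives betweenness(F) = 9/2.

9/2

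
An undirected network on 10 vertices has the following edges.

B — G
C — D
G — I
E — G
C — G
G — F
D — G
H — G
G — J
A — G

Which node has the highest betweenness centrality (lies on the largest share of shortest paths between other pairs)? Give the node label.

Unnormalized betweenness of each node: A:0, B:0, C:0, D:0, E:0, F:0, G:35, H:0, I:0, J:0.
G has the largest value, 35, making it the main broker — the node through which the most shortest paths run.

G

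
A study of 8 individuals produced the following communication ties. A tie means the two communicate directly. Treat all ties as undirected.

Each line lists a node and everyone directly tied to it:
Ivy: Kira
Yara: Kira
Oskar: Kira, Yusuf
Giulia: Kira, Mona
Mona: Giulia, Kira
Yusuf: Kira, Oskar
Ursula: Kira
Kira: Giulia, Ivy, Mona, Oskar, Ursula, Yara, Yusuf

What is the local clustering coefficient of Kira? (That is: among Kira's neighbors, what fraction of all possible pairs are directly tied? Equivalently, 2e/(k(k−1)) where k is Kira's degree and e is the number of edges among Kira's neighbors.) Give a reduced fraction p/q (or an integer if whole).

2/21

Kira's neighbors: Giulia, Ivy, Mona, Oskar, Ursula, Yara, and Yusuf (k = 7).
Possible neighbor pairs: C(7,2) = 21. Edges among them: Giulia–Mona, Oskar–Yusuf → e = 2.
Clustering(Kira) = 2/21.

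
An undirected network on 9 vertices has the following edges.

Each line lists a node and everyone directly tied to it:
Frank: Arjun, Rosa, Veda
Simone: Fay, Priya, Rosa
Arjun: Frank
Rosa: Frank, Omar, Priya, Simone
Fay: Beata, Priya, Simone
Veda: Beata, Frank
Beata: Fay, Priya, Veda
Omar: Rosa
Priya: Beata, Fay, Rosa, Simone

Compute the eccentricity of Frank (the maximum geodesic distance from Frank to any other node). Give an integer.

Distances from Frank: Arjun:1, Beata:2, Fay:3, Omar:2, Priya:2, Rosa:1, Simone:2, Veda:1.
The largest is 3 (to Fay), so the eccentricity of Frank is 3.

3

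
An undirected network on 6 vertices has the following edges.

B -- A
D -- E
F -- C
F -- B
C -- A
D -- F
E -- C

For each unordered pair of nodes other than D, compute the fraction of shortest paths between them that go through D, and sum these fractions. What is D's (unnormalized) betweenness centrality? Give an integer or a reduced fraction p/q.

Pairs whose geodesics pass through D — E–B: 1/3; E–F: 1/2.
All other pairs contribute 0.
Summing the contributions gives betweenness(D) = 5/6.

5/6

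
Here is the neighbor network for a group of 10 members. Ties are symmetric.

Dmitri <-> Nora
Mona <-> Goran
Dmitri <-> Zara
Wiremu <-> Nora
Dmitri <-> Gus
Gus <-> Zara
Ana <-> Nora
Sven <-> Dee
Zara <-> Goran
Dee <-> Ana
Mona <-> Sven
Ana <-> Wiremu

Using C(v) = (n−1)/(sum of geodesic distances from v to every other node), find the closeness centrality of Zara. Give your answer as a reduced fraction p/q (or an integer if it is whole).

9/20

Distances from Zara: Ana:3, Dee:4, Dmitri:1, Goran:1, Gus:1, Mona:2, Nora:2, Sven:3, Wiremu:3. Sum = 20.
n = 10, so closeness = 9/20.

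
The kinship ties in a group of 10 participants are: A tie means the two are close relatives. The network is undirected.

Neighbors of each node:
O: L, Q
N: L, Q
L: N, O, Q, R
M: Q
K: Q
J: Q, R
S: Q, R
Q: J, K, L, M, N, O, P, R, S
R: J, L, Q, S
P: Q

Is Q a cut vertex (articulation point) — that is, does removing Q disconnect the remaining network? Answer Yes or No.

Removing Q leaves {J, L, N, O, R, and S} with no path to {K}, so the network splits into 4 components. Q is a cut vertex.

Yes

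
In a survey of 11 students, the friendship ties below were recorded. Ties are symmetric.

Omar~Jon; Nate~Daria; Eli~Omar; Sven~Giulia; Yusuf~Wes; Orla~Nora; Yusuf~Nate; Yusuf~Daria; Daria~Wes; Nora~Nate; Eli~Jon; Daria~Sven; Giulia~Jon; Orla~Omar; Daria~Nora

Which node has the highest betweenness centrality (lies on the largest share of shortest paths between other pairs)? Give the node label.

Unnormalized betweenness of each node: Daria:109/6, Eli:0, Giulia:47/6, Jon:19/3, Nate:11/6, Nora:73/6, Omar:49/6, Orla:61/6, Sven:59/6, Wes:0, Yusuf:1/2.
Daria has the largest value, 109/6, making it the main broker — the node through which the most shortest paths run.

Daria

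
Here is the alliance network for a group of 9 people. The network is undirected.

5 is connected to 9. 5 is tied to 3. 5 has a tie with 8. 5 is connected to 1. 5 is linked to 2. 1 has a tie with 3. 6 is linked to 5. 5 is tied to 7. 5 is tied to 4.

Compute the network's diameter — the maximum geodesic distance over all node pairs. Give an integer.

2

Eccentricity of each node (its greatest distance to any other): 1:2, 2:2, 3:2, 4:2, 5:1, 6:2, 7:2, 8:2, 9:2.
The maximum eccentricity is 2, realized for instance by the pair 6–8 via 6 – 5 – 8. So the diameter is 2.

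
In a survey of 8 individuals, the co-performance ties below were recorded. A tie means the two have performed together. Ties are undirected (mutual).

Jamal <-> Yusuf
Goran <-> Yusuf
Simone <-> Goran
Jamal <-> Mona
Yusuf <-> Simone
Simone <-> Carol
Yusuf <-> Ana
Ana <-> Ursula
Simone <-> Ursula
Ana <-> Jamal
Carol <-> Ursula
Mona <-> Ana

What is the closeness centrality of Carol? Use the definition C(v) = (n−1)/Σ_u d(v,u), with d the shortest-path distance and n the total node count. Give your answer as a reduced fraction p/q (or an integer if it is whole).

Distances from Carol: Ana:2, Goran:2, Jamal:3, Mona:3, Simone:1, Ursula:1, Yusuf:2. Sum = 14.
n = 8, so closeness = 7/14 = 1/2.

1/2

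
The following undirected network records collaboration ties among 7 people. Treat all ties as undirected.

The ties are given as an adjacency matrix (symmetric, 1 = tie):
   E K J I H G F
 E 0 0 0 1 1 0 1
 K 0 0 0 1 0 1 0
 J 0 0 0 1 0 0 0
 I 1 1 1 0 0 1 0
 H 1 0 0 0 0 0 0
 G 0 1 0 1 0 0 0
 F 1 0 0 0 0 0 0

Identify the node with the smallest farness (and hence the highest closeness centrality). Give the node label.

Farness (sum of distances to all others) for each node — E:9, F:14, G:12, H:14, I:8, J:13, K:12.
The smallest farness is 8, for I, so I has the highest closeness.

I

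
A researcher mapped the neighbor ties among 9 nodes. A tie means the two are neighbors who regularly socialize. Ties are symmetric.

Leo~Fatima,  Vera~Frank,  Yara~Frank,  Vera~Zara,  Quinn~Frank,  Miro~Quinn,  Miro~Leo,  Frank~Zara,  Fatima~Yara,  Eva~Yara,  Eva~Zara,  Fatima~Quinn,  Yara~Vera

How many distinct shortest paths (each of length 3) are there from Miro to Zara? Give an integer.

1

The shortest distance is 3, and the only length-3 path is Miro–Quinn–Frank–Zara. So there is exactly 1 shortest path.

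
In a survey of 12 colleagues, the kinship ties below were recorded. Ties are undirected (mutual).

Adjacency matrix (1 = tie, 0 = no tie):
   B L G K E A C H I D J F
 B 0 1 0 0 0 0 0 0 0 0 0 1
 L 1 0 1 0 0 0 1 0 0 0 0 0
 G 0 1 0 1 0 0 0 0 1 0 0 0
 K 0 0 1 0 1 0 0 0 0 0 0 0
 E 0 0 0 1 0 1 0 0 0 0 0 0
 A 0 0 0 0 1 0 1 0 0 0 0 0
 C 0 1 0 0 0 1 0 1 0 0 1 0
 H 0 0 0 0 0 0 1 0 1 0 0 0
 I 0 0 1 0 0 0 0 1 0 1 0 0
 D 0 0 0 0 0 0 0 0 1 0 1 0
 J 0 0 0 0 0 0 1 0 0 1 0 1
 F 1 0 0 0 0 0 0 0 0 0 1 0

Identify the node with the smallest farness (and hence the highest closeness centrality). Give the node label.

C

Farness (sum of distances to all others) for each node — A:25, B:27, C:19, D:26, E:30, F:28, G:22, H:24, I:23, J:23, K:28, L:21.
The smallest farness is 19, for C, so C has the highest closeness.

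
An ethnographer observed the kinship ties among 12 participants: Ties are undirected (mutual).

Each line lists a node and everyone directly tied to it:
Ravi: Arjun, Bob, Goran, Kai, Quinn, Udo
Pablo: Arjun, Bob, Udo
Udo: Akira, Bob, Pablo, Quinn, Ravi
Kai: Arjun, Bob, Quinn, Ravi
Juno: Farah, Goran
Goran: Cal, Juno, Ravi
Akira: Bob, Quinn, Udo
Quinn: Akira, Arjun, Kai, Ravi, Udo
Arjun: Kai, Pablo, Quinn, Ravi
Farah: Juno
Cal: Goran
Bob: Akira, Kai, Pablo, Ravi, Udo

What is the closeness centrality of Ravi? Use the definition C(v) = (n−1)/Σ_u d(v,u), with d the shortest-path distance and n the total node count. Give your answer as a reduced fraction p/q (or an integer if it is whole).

Distances from Ravi: Akira:2, Arjun:1, Bob:1, Cal:2, Farah:3, Goran:1, Juno:2, Kai:1, Pablo:2, Quinn:1, Udo:1. Sum = 17.
n = 12, so closeness = 11/17.

11/17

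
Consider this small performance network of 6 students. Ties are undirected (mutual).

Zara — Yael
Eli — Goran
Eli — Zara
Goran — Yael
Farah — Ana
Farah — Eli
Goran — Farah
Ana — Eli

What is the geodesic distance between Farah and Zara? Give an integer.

One shortest route is Farah – Eli – Zara, which uses 2 edges, and Farah and Zara are not directly tied, so nothing shorter exists. So d(Farah,Zara) = 2.

2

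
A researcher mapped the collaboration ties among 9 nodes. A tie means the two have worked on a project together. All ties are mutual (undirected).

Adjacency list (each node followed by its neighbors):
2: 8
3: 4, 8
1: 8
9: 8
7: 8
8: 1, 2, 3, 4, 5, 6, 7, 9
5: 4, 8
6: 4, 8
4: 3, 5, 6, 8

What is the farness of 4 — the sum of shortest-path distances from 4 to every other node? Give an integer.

12

Distances from 4: 1:2, 2:2, 3:1, 5:1, 6:1, 7:2, 8:1, 9:2.
Sum = 2 + 2 + 1 + 1 + 1 + 2 + 1 + 2 = 12.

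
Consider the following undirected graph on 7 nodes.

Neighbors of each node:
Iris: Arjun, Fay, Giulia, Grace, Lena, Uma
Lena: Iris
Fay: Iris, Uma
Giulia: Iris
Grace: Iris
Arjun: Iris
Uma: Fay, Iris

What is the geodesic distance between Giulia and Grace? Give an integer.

One shortest route is Giulia – Iris – Grace, which uses 2 edges, and Giulia and Grace are not directly tied, so nothing shorter exists. So d(Giulia,Grace) = 2.

2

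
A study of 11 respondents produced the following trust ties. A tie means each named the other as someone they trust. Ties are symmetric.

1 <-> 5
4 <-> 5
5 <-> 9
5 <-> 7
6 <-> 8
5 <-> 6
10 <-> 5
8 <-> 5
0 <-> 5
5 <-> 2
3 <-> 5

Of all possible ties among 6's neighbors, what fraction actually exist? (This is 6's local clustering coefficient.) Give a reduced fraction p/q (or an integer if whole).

1

6's neighbors: 5 and 8 (k = 2).
Possible neighbor pairs: C(2,2) = 1. Edges among them: 5–8 → e = 1.
Clustering(6) = 1/1.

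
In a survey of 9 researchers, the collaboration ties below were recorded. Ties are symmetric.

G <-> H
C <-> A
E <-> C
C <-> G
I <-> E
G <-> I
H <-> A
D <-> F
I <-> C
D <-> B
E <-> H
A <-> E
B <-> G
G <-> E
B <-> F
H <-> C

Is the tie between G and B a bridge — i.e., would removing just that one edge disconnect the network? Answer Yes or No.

Without the G–B edge there is no alternate route between G and B, so the network disconnects. It is a bridge.

Yes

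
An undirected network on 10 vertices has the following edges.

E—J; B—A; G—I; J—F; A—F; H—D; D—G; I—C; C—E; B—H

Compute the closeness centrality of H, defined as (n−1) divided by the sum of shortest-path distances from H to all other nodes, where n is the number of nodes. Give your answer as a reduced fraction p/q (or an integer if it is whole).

Distances from H: A:2, B:1, C:4, D:1, E:5, F:3, G:2, I:3, J:4. Sum = 25.
n = 10, so closeness = 9/25.

9/25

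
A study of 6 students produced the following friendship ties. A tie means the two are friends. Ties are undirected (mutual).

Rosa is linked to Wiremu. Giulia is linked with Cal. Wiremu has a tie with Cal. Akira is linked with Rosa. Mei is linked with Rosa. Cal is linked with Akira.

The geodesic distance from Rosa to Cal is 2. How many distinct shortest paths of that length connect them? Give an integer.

2

The shortest distance is 2. The length-2 paths are: Rosa–Akira–Cal; Rosa–Wiremu–Cal.
That gives 2 distinct shortest paths.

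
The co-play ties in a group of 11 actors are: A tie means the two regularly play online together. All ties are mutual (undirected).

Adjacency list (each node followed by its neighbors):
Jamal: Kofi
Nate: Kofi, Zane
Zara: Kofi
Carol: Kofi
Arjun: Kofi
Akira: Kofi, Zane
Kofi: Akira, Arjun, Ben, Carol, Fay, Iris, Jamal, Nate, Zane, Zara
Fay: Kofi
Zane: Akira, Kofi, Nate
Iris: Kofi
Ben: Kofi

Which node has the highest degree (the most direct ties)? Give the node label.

Degrees — Akira:2, Arjun:1, Ben:1, Carol:1, Fay:1, Iris:1, Jamal:1, Kofi:10, Nate:2, Zane:3, Zara:1.
The maximum is 10, attained only by Kofi.

Kofi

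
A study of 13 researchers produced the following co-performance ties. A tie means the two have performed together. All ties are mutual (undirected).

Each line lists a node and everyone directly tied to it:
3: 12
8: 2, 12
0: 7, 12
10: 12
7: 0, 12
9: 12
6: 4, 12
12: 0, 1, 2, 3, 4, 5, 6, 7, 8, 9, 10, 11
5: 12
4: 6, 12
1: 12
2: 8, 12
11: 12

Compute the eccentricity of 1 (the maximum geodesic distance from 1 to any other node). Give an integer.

2

Distances from 1: 0:2, 2:2, 3:2, 4:2, 5:2, 6:2, 7:2, 8:2, 9:2, 10:2, 11:2, 12:1.
The largest is 2 (to 4, 0, 3, 2, 9, 10, 7, 11, 8, 5, and 6), so the eccentricity of 1 is 2.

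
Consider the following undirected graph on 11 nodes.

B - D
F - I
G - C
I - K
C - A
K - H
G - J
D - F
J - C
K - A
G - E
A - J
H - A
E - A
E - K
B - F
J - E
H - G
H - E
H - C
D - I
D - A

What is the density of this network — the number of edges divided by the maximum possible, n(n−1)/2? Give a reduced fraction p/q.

There are 22 edges and 11 nodes, so the maximum possible is C(11,2) = 55.
Density = 22/55 = 2/5.

2/5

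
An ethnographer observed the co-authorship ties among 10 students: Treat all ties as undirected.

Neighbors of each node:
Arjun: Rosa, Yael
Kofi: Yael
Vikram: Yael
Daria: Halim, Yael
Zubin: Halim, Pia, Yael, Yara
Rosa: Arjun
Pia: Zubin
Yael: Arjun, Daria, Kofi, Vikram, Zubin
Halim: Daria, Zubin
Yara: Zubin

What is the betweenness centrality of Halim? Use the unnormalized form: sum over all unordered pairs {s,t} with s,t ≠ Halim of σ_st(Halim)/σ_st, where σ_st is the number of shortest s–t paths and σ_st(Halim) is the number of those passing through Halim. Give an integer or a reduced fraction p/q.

Pairs whose geodesics pass through Halim — Daria–Pia: 1/2; Daria–Yara: 1/2; Daria–Zubin: 1/2.
All other pairs contribute 0.
Summing the contributions gives betweenness(Halim) = 3/2.

3/2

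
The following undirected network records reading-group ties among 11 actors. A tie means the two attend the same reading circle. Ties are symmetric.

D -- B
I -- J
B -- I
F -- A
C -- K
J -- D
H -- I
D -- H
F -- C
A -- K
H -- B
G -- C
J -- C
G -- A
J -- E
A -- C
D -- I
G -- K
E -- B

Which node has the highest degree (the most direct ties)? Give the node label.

Degrees — A:4, B:4, C:5, D:4, E:2, F:2, G:3, H:3, I:4, J:4, K:3.
The maximum is 5, attained only by C.

C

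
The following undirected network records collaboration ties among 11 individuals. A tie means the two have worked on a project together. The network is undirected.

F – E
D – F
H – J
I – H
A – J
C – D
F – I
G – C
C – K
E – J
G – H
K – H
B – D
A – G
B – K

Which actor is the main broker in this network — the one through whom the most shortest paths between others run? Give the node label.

H

Unnormalized betweenness of each node: A:4/3, B:13/12, C:35/6, D:85/12, E:3, F:85/12, G:37/6, H:38/3, I:25/12, J:79/12, K:73/12.
H has the largest value, 38/3, making it the main broker — the node through which the most shortest paths run.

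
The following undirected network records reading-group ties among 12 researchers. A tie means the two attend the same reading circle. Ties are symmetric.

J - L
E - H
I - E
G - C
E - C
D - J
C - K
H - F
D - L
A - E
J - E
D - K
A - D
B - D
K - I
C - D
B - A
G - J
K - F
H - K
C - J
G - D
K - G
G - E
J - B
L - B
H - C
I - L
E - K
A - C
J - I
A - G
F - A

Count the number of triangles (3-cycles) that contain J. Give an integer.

10

J's neighbors: B, C, D, E, G, I, and L.
Neighbor pairs that are themselves tied: J–B–D; J–B–L; J–C–D; J–C–E; J–C–G; J–D–G; J–D–L; J–E–G; J–E–I; J–I–L. Each forms one triangle with J, for 10 in total.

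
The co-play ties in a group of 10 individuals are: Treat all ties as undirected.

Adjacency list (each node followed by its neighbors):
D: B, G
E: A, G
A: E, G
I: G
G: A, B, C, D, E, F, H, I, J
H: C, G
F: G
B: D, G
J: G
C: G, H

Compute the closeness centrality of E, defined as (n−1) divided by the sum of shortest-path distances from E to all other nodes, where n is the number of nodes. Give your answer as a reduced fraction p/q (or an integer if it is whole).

9/16

Distances from E: A:1, B:2, C:2, D:2, F:2, G:1, H:2, I:2, J:2. Sum = 16.
n = 10, so closeness = 9/16.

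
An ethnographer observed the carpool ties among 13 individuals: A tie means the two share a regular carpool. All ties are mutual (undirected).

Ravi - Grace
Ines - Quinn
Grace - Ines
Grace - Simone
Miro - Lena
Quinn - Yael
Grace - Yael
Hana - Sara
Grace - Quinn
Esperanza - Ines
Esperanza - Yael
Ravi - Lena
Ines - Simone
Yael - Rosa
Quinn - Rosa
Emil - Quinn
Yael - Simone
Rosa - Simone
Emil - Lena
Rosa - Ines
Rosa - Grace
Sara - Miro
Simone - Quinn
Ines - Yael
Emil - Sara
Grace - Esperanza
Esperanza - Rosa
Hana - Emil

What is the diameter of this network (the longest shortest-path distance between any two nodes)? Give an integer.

4

Eccentricity of each node (its greatest distance to any other): Emil:3, Esperanza:4, Grace:3, Hana:4, Ines:4, Lena:3, Miro:4, Quinn:3, Ravi:3, Rosa:4, Sara:4, Simone:4, Yael:4.
The maximum eccentricity is 4, realized for instance by the pair Ines–Miro via Ines – Quinn – Emil – Sara – Miro. So the diameter is 4.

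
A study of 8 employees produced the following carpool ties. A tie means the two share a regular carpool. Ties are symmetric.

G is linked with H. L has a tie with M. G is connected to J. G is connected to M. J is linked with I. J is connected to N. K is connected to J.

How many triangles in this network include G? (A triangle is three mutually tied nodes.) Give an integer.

G's neighbors are H, J, and M, but none of them are tied to each other, so no triangle contains G.

0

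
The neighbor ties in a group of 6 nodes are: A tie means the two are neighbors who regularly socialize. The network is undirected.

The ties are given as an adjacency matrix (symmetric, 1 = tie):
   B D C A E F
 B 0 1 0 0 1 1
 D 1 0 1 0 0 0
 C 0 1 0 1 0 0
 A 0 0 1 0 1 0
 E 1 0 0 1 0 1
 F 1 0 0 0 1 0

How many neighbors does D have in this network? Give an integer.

D is directly tied to B and C. That is 2 neighbors, so the degree of D is 2.

2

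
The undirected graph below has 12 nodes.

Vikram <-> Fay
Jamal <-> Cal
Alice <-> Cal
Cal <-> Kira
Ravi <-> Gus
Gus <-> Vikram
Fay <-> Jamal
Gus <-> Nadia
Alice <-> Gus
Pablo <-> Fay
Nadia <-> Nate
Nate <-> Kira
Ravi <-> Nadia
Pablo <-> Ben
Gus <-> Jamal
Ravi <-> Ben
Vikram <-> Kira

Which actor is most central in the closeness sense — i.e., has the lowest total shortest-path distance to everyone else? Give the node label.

Farness (sum of distances to all others) for each node — Alice:25, Ben:28, Cal:24, Fay:23, Gus:18, Jamal:21, Kira:23, Nadia:22, Nate:26, Pablo:28, Ravi:22, Vikram:20.
The smallest farness is 18, for Gus, so Gus has the highest closeness.

Gus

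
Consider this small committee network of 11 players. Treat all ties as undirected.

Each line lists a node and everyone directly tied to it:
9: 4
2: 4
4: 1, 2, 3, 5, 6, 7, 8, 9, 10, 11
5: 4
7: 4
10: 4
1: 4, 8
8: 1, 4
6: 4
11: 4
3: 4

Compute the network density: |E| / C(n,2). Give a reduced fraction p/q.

There are 11 edges and 11 nodes, so the maximum possible is C(11,2) = 55.
Density = 11/55 = 1/5.

1/5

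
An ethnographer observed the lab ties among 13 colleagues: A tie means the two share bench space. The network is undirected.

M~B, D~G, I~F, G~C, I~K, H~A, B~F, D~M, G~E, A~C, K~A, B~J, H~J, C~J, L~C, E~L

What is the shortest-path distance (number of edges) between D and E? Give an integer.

2

One shortest route is D – G – E, which uses 2 edges, and D and E are not directly tied, so nothing shorter exists. So d(D,E) = 2.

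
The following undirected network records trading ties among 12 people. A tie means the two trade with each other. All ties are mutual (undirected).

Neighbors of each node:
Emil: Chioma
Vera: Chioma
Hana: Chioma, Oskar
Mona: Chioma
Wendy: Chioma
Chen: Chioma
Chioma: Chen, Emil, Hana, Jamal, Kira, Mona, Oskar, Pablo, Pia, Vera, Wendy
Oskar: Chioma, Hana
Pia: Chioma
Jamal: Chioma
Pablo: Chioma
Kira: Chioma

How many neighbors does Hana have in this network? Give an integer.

2

Hana is directly tied to Chioma and Oskar. That is 2 neighbors, so the degree of Hana is 2.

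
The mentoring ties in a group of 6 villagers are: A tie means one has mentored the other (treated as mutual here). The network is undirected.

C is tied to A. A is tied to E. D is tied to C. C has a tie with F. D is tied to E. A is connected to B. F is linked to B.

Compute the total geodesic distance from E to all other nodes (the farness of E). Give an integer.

9

Distances from E: A:1, B:2, C:2, D:1, F:3.
Sum = 1 + 2 + 2 + 1 + 3 = 9.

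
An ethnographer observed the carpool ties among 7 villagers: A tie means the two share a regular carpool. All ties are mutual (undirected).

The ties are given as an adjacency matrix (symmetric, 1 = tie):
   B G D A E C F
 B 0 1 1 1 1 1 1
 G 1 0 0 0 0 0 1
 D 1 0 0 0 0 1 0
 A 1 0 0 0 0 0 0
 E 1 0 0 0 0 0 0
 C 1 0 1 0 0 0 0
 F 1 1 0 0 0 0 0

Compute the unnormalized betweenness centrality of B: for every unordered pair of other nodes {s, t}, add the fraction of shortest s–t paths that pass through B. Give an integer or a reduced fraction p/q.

13

Pairs whose geodesics pass through B — G–D: 1; G–A: 1; G–E: 1; G–C: 1; D–A: 1; D–E: 1; D–F: 1; A–E: 1; A–C: 1; A–F: 1; E–C: 1; E–F: 1; C–F: 1.
All other pairs contribute 0.
Summing the contributions gives betweenness(B) = 13.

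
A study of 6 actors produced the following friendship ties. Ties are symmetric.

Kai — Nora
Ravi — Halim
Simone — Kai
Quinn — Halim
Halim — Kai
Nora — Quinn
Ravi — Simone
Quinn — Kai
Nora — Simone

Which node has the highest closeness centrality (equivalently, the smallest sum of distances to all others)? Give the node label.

Farness (sum of distances to all others) for each node — Halim:7, Kai:6, Nora:7, Quinn:7, Ravi:8, Simone:7.
The smallest farness is 6, for Kai, so Kai has the highest closeness.

Kai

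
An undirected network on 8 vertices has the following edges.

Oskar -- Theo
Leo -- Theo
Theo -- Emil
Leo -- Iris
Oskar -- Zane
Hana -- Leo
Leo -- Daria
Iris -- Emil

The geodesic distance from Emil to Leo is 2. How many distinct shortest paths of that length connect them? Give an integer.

The shortest distance is 2. The length-2 paths are: Emil–Theo–Leo; Emil–Iris–Leo.
That gives 2 distinct shortest paths.

2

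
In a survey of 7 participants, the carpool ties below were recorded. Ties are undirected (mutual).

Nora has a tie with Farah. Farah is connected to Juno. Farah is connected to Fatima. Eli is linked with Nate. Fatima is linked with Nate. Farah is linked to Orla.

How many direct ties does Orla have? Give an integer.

1

Orla is directly tied to Farah. That is 1 neighbor, so the degree of Orla is 1.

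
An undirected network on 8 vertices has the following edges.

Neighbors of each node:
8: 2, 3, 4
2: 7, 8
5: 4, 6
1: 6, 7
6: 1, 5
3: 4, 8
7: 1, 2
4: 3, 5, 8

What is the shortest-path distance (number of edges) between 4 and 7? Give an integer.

3

One shortest route is 4 – 8 – 2 – 7, which uses 3 edges, and at distance 2 from 4 we only reach {2, 6}, which does not include 7. So d(4,7) = 3.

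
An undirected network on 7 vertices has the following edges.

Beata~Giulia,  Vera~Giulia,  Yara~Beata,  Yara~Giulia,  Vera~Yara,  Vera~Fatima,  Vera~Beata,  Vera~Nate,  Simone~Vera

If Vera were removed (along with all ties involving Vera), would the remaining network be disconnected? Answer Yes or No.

Yes

Removing Vera leaves {Fatima} with no path to {Simone}, so the network splits into 4 components. Vera is a cut vertex.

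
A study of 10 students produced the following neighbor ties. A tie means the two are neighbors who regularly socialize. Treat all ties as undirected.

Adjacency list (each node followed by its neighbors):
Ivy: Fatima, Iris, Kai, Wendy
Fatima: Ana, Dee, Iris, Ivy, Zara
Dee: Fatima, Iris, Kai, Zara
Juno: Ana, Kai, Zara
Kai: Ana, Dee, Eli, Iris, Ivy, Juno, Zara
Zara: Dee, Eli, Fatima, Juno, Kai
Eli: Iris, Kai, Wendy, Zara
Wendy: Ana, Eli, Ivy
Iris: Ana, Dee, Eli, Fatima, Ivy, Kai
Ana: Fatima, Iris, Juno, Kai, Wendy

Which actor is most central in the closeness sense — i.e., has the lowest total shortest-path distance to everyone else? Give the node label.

Farness (sum of distances to all others) for each node — Ana:13, Dee:15, Eli:14, Fatima:13, Iris:12, Ivy:14, Juno:15, Kai:11, Wendy:16, Zara:13.
The smallest farness is 11, for Kai, so Kai has the highest closeness.

Kai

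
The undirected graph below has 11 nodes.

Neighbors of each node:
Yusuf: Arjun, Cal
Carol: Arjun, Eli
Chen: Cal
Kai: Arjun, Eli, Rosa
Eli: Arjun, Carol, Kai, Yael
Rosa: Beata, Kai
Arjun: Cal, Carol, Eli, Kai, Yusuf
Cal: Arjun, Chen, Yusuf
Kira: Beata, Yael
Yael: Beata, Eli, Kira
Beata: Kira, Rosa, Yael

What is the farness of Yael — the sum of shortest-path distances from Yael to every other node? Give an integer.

21

Distances from Yael: Arjun:2, Beata:1, Cal:3, Carol:2, Chen:4, Eli:1, Kai:2, Kira:1, Rosa:2, Yusuf:3.
Sum = 2 + 1 + 3 + 2 + 4 + 1 + 2 + 1 + 2 + 3 = 21.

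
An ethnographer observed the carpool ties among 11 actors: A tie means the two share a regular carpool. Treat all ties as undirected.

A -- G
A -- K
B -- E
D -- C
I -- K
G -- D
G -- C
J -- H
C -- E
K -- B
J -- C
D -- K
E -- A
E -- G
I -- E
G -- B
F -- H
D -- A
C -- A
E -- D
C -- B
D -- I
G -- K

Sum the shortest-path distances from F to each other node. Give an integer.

Distances from F: A:4, B:4, C:3, D:4, E:4, G:4, H:1, I:5, J:2, K:5.
Sum = 4 + 4 + 3 + 4 + 4 + 4 + 1 + 5 + 2 + 5 = 36.

36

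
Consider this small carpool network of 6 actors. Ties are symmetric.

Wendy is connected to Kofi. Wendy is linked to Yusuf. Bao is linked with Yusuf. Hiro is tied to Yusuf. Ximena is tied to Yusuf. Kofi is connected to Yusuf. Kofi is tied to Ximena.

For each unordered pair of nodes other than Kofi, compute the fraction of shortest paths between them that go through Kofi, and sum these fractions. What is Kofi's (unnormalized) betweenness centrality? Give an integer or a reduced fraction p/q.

1/2

Pairs whose geodesics pass through Kofi — Ximena–Wendy: 1/2.
All other pairs contribute 0.
Summing the contributions gives betweenness(Kofi) = 1/2.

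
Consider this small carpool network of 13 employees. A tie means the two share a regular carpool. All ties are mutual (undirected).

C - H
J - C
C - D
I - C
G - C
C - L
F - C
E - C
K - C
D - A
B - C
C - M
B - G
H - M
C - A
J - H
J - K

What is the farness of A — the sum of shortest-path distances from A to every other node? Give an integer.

Distances from A: B:2, C:1, D:1, E:2, F:2, G:2, H:2, I:2, J:2, K:2, L:2, M:2.
Sum = 2 + 1 + 1 + 2 + 2 + 2 + 2 + 2 + 2 + 2 + 2 + 2 = 22.

22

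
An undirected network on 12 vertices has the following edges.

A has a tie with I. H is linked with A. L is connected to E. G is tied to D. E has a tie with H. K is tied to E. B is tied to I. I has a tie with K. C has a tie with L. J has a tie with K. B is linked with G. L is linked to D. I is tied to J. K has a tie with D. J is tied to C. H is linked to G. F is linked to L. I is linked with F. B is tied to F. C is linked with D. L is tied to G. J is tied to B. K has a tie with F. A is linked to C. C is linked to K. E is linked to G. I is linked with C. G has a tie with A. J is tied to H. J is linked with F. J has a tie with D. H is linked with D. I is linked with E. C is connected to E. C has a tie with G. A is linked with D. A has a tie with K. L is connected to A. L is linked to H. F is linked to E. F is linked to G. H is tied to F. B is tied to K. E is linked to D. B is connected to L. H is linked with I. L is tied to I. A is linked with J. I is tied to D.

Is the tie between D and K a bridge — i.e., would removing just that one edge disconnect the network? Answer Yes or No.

No

Even without that edge, D still reaches K via D – J – K, so the network stays connected. Not a bridge.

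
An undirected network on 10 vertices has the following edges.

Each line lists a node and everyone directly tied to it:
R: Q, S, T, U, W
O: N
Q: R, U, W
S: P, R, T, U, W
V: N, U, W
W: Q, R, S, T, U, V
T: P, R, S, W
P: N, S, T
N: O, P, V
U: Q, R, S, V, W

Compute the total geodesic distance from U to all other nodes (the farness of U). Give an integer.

14

Distances from U: N:2, O:3, P:2, Q:1, R:1, S:1, T:2, V:1, W:1.
Sum = 2 + 3 + 2 + 1 + 1 + 1 + 2 + 1 + 1 = 14.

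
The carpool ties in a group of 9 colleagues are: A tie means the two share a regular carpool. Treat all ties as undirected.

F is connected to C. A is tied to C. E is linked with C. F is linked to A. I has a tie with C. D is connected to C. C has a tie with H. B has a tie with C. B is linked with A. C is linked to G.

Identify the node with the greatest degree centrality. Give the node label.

C

Degrees — A:3, B:2, C:8, D:1, E:1, F:2, G:1, H:1, I:1.
The maximum is 8, attained only by C.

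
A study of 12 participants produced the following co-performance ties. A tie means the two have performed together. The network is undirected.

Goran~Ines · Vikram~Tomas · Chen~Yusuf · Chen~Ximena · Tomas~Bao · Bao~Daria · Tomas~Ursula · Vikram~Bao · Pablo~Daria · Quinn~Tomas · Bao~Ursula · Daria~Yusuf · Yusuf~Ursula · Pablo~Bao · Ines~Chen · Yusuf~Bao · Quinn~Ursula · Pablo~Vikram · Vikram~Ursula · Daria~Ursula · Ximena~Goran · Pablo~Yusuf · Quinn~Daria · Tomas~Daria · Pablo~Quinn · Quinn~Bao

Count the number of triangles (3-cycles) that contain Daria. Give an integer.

Daria's neighbors: Bao, Pablo, Quinn, Tomas, Ursula, and Yusuf.
Neighbor pairs that are themselves tied: Daria–Bao–Pablo; Daria–Bao–Quinn; Daria–Bao–Tomas; Daria–Bao–Ursula; Daria–Bao–Yusuf; Daria–Pablo–Quinn; Daria–Pablo–Yusuf; Daria–Quinn–Tomas; Daria–Quinn–Ursula; Daria–Tomas–Ursula; Daria–Ursula–Yusuf. Each forms one triangle with Daria, for 11 in total.

11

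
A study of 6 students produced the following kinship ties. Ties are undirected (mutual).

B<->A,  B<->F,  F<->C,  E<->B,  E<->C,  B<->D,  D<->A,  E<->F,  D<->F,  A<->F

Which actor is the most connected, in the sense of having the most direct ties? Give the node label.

Degrees — A:3, B:4, C:2, D:3, E:3, F:5.
The maximum is 5, attained only by F.

F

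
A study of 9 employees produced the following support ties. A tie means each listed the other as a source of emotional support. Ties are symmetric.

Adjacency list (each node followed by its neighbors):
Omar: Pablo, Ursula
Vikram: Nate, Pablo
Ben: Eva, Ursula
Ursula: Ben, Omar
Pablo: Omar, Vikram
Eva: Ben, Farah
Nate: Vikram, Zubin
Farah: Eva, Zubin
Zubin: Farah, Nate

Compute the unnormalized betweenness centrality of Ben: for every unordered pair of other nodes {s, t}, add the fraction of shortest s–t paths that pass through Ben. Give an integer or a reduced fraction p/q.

6

Pairs whose geodesics pass through Ben — Omar–Eva: 1; Omar–Farah: 1; Ursula–Eva: 1; Ursula–Farah: 1; Ursula–Zubin: 1; Eva–Pablo: 1.
All other pairs contribute 0.
Summing the contributions gives betweenness(Ben) = 6.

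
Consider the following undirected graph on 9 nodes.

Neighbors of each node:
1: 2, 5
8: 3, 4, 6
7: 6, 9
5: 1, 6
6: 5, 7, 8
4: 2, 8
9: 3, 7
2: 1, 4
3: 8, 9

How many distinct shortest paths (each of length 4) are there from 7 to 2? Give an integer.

The shortest distance is 4. The length-4 paths are: 7–6–8–4–2; 7–6–5–1–2.
That gives 2 distinct shortest paths.

2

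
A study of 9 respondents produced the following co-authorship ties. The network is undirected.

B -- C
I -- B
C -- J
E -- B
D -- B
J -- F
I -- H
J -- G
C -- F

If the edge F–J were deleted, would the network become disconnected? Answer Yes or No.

Even without that edge, F still reaches J via F – C – J, so the network stays connected. Not a bridge.

No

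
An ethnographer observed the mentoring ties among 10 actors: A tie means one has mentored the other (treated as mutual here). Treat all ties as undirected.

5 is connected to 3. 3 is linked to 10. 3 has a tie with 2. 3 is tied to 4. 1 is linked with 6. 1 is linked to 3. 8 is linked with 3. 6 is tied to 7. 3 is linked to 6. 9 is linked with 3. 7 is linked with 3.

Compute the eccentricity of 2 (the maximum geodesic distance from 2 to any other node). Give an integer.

Distances from 2: 1:2, 3:1, 4:2, 5:2, 6:2, 7:2, 8:2, 9:2, 10:2.
The largest is 2 (to 6, 7, 1, 9, 5, 4, 8, and 10), so the eccentricity of 2 is 2.

2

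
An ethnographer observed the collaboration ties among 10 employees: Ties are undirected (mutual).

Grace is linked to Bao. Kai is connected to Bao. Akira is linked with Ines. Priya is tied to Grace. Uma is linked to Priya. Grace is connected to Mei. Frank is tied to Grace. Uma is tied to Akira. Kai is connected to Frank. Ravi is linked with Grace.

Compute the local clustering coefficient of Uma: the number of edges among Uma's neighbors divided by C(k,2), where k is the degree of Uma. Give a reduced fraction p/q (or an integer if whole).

Uma's neighbors: Akira and Priya (k = 2).
Possible neighbor pairs: C(2,2) = 1. Edges among them: none → e = 0.
Clustering(Uma) = 0/1.

0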